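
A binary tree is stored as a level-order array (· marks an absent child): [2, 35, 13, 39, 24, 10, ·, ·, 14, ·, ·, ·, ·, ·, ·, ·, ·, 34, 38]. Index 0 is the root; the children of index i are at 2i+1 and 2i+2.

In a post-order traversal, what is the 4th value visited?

Post-order visits the left subtree, then the right subtree, then the node.
At 2: go left to 35.
  At 35: go left to 39.
    At 39: no left child.
    At 39: go right to 14.
      At 14: go left to 34.
        34 is a leaf — visit 34.
      At 14: go right to 38.
        38 is a leaf — visit 38.
      Visit 14.
    Visit 39.
  At 35: go right to 24.
    24 is a leaf — visit 24.
  Visit 35.
At 2: go right to 13.
  At 13: go left to 10.
    10 is a leaf — visit 10.
  At 13: no right child.
  Visit 13.
Visit 2.
Full post-order sequence: 34, 38, 14, 39, 24, 35, 10, 13, 2.

39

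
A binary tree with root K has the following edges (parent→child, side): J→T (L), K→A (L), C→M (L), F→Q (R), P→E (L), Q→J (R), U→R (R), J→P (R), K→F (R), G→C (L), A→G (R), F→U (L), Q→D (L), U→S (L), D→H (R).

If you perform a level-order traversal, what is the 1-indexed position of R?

Level-order visits nodes level by level from the root, left to right within each level.
Level 0: K
Level 1: A, F
Level 2: G, U, Q
Level 3: C, S, R, D, J
Level 4: M, H, T, P
Level 5: E
Full level-order sequence: K, A, F, G, U, Q, C, S, R, D, J, M, H, T, P, E.

9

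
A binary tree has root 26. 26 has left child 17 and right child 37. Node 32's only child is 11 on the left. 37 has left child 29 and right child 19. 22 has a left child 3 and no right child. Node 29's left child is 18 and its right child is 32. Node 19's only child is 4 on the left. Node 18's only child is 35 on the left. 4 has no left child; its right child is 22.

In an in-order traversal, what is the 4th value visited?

In-order visits the left subtree, then the node, then the right subtree.
At 26: go left to 17.
  17 is a leaf — visit 17.
Visit 26.
At 26: go right to 37.
  At 37: go left to 29.
    At 29: go left to 18.
      At 18: go left to 35.
        35 is a leaf — visit 35.
      Visit 18.
      At 18: no right child.
    Visit 29.
    At 29: go right to 32.
      At 32: go left to 11.
        11 is a leaf — visit 11.
      Visit 32.
      At 32: no right child.
  Visit 37.
  At 37: go right to 19.
    At 19: go left to 4.
      At 4: no left child.
      Visit 4.
      At 4: go right to 22.
        At 22: go left to 3.
          3 is a leaf — visit 3.
        Visit 22.
        At 22: no right child.
    Visit 19.
    At 19: no right child.
Full in-order sequence: 17, 26, 35, 18, 29, 11, 32, 37, 4, 3, 22, 19.

18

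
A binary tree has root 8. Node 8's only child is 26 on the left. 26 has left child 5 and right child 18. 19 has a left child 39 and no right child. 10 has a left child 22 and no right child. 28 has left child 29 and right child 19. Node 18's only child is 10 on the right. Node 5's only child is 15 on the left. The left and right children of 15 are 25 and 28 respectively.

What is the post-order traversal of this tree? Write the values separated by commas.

Post-order visits the left subtree, then the right subtree, then the node.
At 8: go left to 26.
  At 26: go left to 5.
    At 5: go left to 15.
      At 15: go left to 25.
        25 is a leaf — visit 25.
      At 15: go right to 28.
        At 28: go left to 29.
          29 is a leaf — visit 29.
        At 28: go right to 19.
          At 19: go left to 39.
            39 is a leaf — visit 39.
          At 19: no right child.
          Visit 19.
        Visit 28.
      Visit 15.
    At 5: no right child.
    Visit 5.
  At 26: go right to 18.
    At 18: no left child.
    At 18: go right to 10.
      At 10: go left to 22.
        22 is a leaf — visit 22.
      At 10: no right child.
      Visit 10.
    Visit 18.
  Visit 26.
At 8: no right child.
Visit 8.

25, 29, 39, 19, 28, 15, 5, 22, 10, 18, 26, 8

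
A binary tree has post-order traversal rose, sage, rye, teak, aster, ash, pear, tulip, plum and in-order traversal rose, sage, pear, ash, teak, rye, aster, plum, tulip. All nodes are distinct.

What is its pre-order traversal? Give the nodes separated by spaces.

The last element of post-order is the root; it splits in-order into left and right subtrees.
Root plum: left subtree has 7 nodes {rose, sage, pear, ash, teak, rye, aster}, right has 1 {tulip}.
  Root pear: left subtree has 2 nodes {rose, sage}, right has 4 {ash, teak, rye, aster}.
    Root sage: left subtree has 1 node {rose}, right has 0 { }.
    Root ash: left subtree has 0 nodes { }, right has 3 {teak, rye, aster}.
      Root aster: left subtree has 2 nodes {teak, rye}, right has 0 { }.
        Root teak: left subtree has 0 nodes { }, right has 1 {rye}.

plum pear sage rose ash aster teak rye tulip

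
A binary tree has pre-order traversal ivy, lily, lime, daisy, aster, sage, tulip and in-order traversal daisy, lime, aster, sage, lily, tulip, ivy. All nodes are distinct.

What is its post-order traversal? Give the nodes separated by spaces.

The first element of pre-order is the root; it splits in-order into left and right subtrees.
Root ivy: left subtree has 6 nodes {daisy, lime, aster, sage, lily, tulip}, right has 0 { }.
  Root lily: left subtree has 4 nodes {daisy, lime, aster, sage}, right has 1 {tulip}.
    Root lime: left subtree has 1 node {daisy}, right has 2 {aster, sage}.
      Root aster: left subtree has 0 nodes { }, right has 1 {sage}.

daisy sage aster lime tulip lily ivy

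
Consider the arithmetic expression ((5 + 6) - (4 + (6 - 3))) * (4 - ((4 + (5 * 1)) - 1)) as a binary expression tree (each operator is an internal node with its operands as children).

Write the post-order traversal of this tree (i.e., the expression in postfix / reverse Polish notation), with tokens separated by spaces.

5 6 + 4 6 3 - + - 4 4 5 1 * + 1 - - *

Post-order on an expression tree gives postfix notation: for each operator, emit left operand, right operand, then the operator.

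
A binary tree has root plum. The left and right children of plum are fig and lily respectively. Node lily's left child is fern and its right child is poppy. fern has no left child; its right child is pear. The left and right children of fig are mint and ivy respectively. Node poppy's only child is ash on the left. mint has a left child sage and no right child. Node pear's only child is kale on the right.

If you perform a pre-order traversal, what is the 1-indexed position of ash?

Pre-order visits the node, then its left subtree, then its right subtree.
Visit plum.
At plum: go left to fig.
  Visit fig.
  At fig: go left to mint.
    Visit mint.
    At mint: go left to sage.
      sage is a leaf — visit sage.
    At mint: no right child.
  At fig: go right to ivy.
    ivy is a leaf — visit ivy.
At plum: go right to lily.
  Visit lily.
  At lily: go left to fern.
    Visit fern.
    At fern: no left child.
    At fern: go right to pear.
      Visit pear.
      At pear: no left child.
      At pear: go right to kale.
        kale is a leaf — visit kale.
  At lily: go right to poppy.
    Visit poppy.
    At poppy: go left to ash.
      ash is a leaf — visit ash.
    At poppy: no right child.
Full pre-order sequence: plum, fig, mint, sage, ivy, lily, fern, pear, kale, poppy, ash.

11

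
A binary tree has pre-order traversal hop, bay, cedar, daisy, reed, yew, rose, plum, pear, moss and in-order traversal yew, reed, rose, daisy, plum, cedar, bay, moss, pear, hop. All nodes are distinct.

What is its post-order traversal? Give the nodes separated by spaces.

yew rose reed plum daisy cedar moss pear bay hop

The first element of pre-order is the root; it splits in-order into left and right subtrees.
Root hop: left subtree has 9 nodes {yew, reed, rose, daisy, plum, cedar, bay, moss, pear}, right has 0 { }.
  Root bay: left subtree has 6 nodes {yew, reed, rose, daisy, plum, cedar}, right has 2 {moss, pear}.
    Root cedar: left subtree has 5 nodes {yew, reed, rose, daisy, plum}, right has 0 { }.
      Root daisy: left subtree has 3 nodes {yew, reed, rose}, right has 1 {plum}.
        Root reed: left subtree has 1 node {yew}, right has 1 {rose}.
    Root pear: left subtree has 1 node {moss}, right has 0 { }.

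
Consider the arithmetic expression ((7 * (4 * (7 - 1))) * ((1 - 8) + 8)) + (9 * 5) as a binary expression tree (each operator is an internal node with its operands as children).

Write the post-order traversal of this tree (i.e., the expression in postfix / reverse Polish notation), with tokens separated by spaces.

Post-order on an expression tree gives postfix notation: for each operator, emit left operand, right operand, then the operator.

7 4 7 1 - * * 1 8 - 8 + * 9 5 * +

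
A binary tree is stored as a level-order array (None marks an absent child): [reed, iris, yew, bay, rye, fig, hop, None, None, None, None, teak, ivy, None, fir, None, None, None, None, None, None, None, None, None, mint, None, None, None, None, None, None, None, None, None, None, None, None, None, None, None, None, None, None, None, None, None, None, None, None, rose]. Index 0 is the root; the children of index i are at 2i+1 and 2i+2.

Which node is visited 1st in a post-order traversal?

Post-order visits the left subtree, then the right subtree, then the node.
At reed: go left to iris.
  At iris: go left to bay.
    bay is a leaf — visit bay.
  At iris: go right to rye.
    rye is a leaf — visit rye.
  Visit iris.
At reed: go right to yew.
  At yew: go left to fig.
    At fig: go left to teak.
      At teak: no left child.
      At teak: go right to mint.
        At mint: go left to rose.
          rose is a leaf — visit rose.
        At mint: no right child.
        Visit mint.
      Visit teak.
    At fig: go right to ivy.
      ivy is a leaf — visit ivy.
    Visit fig.
  At yew: go right to hop.
    At hop: no left child.
    At hop: go right to fir.
      fir is a leaf — visit fir.
    Visit hop.
  Visit yew.
Visit reed.
Full post-order sequence: bay, rye, iris, rose, mint, teak, ivy, fig, fir, hop, yew, reed.

bay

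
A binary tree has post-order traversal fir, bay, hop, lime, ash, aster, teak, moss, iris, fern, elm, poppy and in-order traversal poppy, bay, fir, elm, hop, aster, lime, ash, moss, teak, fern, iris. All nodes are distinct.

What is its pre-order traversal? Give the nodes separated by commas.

The last element of post-order is the root; it splits in-order into left and right subtrees.
Root poppy: left subtree has 0 nodes { }, right has 11 {bay, fir, elm, hop, aster, lime, ash, moss, teak, fern, iris}.
  Root elm: left subtree has 2 nodes {bay, fir}, right has 8 {hop, aster, lime, ash, moss, teak, fern, iris}.
    Root bay: left subtree has 0 nodes { }, right has 1 {fir}.
    Root fern: left subtree has 6 nodes {hop, aster, lime, ash, moss, teak}, right has 1 {iris}.
      Root moss: left subtree has 4 nodes {hop, aster, lime, ash}, right has 1 {teak}.
        Root aster: left subtree has 1 node {hop}, right has 2 {lime, ash}.
          Root ash: left subtree has 1 node {lime}, right has 0 { }.

poppy, elm, bay, fir, fern, moss, aster, hop, ash, lime, teak, iris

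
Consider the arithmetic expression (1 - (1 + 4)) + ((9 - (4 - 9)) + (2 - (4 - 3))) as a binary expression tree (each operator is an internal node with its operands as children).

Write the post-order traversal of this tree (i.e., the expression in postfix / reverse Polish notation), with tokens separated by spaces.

1 1 4 + - 9 4 9 - - 2 4 3 - - + +

Post-order on an expression tree gives postfix notation: for each operator, emit left operand, right operand, then the operator.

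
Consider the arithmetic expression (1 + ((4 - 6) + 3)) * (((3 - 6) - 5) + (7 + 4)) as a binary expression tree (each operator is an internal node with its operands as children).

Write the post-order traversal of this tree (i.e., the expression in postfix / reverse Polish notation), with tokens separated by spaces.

1 4 6 - 3 + + 3 6 - 5 - 7 4 + + *

Post-order on an expression tree gives postfix notation: for each operator, emit left operand, right operand, then the operator.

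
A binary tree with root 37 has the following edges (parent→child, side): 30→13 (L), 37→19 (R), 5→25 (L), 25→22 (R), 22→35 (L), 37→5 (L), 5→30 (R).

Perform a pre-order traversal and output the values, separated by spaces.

Pre-order visits the node, then its left subtree, then its right subtree.
Visit 37.
At 37: go left to 5.
  Visit 5.
  At 5: go left to 25.
    Visit 25.
    At 25: no left child.
    At 25: go right to 22.
      Visit 22.
      At 22: go left to 35.
        35 is a leaf — visit 35.
      At 22: no right child.
  At 5: go right to 30.
    Visit 30.
    At 30: go left to 13.
      13 is a leaf — visit 13.
    At 30: no right child.
At 37: go right to 19.
  19 is a leaf — visit 19.

37 5 25 22 35 30 13 19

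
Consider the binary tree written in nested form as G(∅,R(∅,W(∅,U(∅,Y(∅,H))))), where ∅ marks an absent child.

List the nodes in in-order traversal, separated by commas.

In-order visits the left subtree, then the node, then the right subtree.
At G: no left child.
Visit G.
At G: go right to R.
  At R: no left child.
  Visit R.
  At R: go right to W.
    At W: no left child.
    Visit W.
    At W: go right to U.
      At U: no left child.
      Visit U.
      At U: go right to Y.
        At Y: no left child.
        Visit Y.
        At Y: go right to H.
          H is a leaf — visit H.

G, R, W, U, Y, H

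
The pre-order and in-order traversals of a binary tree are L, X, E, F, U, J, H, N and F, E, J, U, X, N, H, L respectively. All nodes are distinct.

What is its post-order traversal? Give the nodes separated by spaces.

F J U E N H X L

The first element of pre-order is the root; it splits in-order into left and right subtrees.
Root L: left subtree has 7 nodes {F, E, J, U, X, N, H}, right has 0 { }.
  Root X: left subtree has 4 nodes {F, E, J, U}, right has 2 {N, H}.
    Root E: left subtree has 1 node {F}, right has 2 {J, U}.
      Root U: left subtree has 1 node {J}, right has 0 { }.
    Root H: left subtree has 1 node {N}, right has 0 { }.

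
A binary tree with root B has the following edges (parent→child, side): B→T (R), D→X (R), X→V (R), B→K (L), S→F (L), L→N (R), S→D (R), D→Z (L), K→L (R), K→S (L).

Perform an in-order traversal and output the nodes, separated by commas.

In-order visits the left subtree, then the node, then the right subtree.
At B: go left to K.
  At K: go left to S.
    At S: go left to F.
      F is a leaf — visit F.
    Visit S.
    At S: go right to D.
      At D: go left to Z.
        Z is a leaf — visit Z.
      Visit D.
      At D: go right to X.
        At X: no left child.
        Visit X.
        At X: go right to V.
          V is a leaf — visit V.
  Visit K.
  At K: go right to L.
    At L: no left child.
    Visit L.
    At L: go right to N.
      N is a leaf — visit N.
Visit B.
At B: go right to T.
  T is a leaf — visit T.

F, S, Z, D, X, V, K, L, N, B, T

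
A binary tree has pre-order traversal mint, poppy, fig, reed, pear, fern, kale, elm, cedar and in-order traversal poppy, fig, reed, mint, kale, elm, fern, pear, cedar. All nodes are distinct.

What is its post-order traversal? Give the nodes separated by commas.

The first element of pre-order is the root; it splits in-order into left and right subtrees.
Root mint: left subtree has 3 nodes {poppy, fig, reed}, right has 5 {kale, elm, fern, pear, cedar}.
  Root poppy: left subtree has 0 nodes { }, right has 2 {fig, reed}.
    Root fig: left subtree has 0 nodes { }, right has 1 {reed}.
  Root pear: left subtree has 3 nodes {kale, elm, fern}, right has 1 {cedar}.
    Root fern: left subtree has 2 nodes {kale, elm}, right has 0 { }.
      Root kale: left subtree has 0 nodes { }, right has 1 {elm}.

reed, fig, poppy, elm, kale, fern, cedar, pear, mint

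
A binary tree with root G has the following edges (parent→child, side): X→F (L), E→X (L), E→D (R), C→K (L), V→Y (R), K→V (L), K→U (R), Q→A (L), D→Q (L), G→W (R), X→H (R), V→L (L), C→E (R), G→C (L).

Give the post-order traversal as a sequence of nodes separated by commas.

L, Y, V, U, K, F, H, X, A, Q, D, E, C, W, G

Post-order visits the left subtree, then the right subtree, then the node.
At G: go left to C.
  At C: go left to K.
    At K: go left to V.
      At V: go left to L.
        L is a leaf — visit L.
      At V: go right to Y.
        Y is a leaf — visit Y.
      Visit V.
    At K: go right to U.
      U is a leaf — visit U.
    Visit K.
  At C: go right to E.
    At E: go left to X.
      At X: go left to F.
        F is a leaf — visit F.
      At X: go right to H.
        H is a leaf — visit H.
      Visit X.
    At E: go right to D.
      At D: go left to Q.
        At Q: go left to A.
          A is a leaf — visit A.
        At Q: no right child.
        Visit Q.
      At D: no right child.
      Visit D.
    Visit E.
  Visit C.
At G: go right to W.
  W is a leaf — visit W.
Visit G.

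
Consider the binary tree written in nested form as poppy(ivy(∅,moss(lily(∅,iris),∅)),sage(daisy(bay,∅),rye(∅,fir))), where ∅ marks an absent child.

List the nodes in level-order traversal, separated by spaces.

poppy ivy sage moss daisy rye lily bay fir iris

Level-order visits nodes level by level from the root, left to right within each level.
Level 0: poppy
Level 1: ivy, sage
Level 2: moss, daisy, rye
Level 3: lily, bay, fir
Level 4: iris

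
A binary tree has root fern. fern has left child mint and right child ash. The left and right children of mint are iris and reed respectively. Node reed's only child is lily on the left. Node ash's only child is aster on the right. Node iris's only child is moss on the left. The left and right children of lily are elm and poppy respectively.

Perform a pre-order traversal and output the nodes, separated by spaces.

fern mint iris moss reed lily elm poppy ash aster

Pre-order visits the node, then its left subtree, then its right subtree.
Visit fern.
At fern: go left to mint.
  Visit mint.
  At mint: go left to iris.
    Visit iris.
    At iris: go left to moss.
      moss is a leaf — visit moss.
    At iris: no right child.
  At mint: go right to reed.
    Visit reed.
    At reed: go left to lily.
      Visit lily.
      At lily: go left to elm.
        elm is a leaf — visit elm.
      At lily: go right to poppy.
        poppy is a leaf — visit poppy.
    At reed: no right child.
At fern: go right to ash.
  Visit ash.
  At ash: no left child.
  At ash: go right to aster.
    aster is a leaf — visit aster.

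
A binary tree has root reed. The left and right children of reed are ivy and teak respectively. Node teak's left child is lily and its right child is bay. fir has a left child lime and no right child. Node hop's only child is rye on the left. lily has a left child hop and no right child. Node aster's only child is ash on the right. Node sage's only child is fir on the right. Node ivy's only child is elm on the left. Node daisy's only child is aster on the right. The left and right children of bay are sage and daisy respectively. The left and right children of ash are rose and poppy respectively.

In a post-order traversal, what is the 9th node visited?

rose

Post-order visits the left subtree, then the right subtree, then the node.
At reed: go left to ivy.
  At ivy: go left to elm.
    elm is a leaf — visit elm.
  At ivy: no right child.
  Visit ivy.
At reed: go right to teak.
  At teak: go left to lily.
    At lily: go left to hop.
      At hop: go left to rye.
        rye is a leaf — visit rye.
      At hop: no right child.
      Visit hop.
    At lily: no right child.
    Visit lily.
  At teak: go right to bay.
    At bay: go left to sage.
      At sage: no left child.
      At sage: go right to fir.
        At fir: go left to lime.
          lime is a leaf — visit lime.
        At fir: no right child.
        Visit fir.
      Visit sage.
    At bay: go right to daisy.
      At daisy: no left child.
      At daisy: go right to aster.
        At aster: no left child.
        At aster: go right to ash.
          At ash: go left to rose.
            rose is a leaf — visit rose.
          At ash: go right to poppy.
            poppy is a leaf — visit poppy.
          Visit ash.
        Visit aster.
      Visit daisy.
    Visit bay.
  Visit teak.
Visit reed.
Full post-order sequence: elm, ivy, rye, hop, lily, lime, fir, sage, rose, poppy, ash, aster, daisy, bay, teak, reed.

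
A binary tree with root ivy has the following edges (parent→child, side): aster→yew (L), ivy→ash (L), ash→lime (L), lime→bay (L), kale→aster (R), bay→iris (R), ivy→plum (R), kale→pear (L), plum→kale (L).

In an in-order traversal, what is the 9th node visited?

In-order visits the left subtree, then the node, then the right subtree.
At ivy: go left to ash.
  At ash: go left to lime.
    At lime: go left to bay.
      At bay: no left child.
      Visit bay.
      At bay: go right to iris.
        iris is a leaf — visit iris.
    Visit lime.
    At lime: no right child.
  Visit ash.
  At ash: no right child.
Visit ivy.
At ivy: go right to plum.
  At plum: go left to kale.
    At kale: go left to pear.
      pear is a leaf — visit pear.
    Visit kale.
    At kale: go right to aster.
      At aster: go left to yew.
        yew is a leaf — visit yew.
      Visit aster.
      At aster: no right child.
  Visit plum.
  At plum: no right child.
Full in-order sequence: bay, iris, lime, ash, ivy, pear, kale, yew, aster, plum.

aster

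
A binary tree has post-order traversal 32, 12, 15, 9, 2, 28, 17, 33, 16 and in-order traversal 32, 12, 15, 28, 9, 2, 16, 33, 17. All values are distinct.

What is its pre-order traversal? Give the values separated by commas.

The last element of post-order is the root; it splits in-order into left and right subtrees.
Root 16: left subtree has 6 nodes {32, 12, 15, 28, 9, 2}, right has 2 {33, 17}.
  Root 28: left subtree has 3 nodes {32, 12, 15}, right has 2 {9, 2}.
    Root 15: left subtree has 2 nodes {32, 12}, right has 0 { }.
      Root 12: left subtree has 1 node {32}, right has 0 { }.
    Root 2: left subtree has 1 node {9}, right has 0 { }.
  Root 33: left subtree has 0 nodes { }, right has 1 {17}.

16, 28, 15, 12, 32, 2, 9, 33, 17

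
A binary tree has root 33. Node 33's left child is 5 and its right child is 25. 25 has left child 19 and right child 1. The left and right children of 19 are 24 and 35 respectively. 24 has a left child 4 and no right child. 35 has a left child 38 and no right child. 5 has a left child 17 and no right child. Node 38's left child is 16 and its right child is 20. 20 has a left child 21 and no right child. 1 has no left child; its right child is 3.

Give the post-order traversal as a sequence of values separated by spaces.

17 5 4 24 16 21 20 38 35 19 3 1 25 33

Post-order visits the left subtree, then the right subtree, then the node.
At 33: go left to 5.
  At 5: go left to 17.
    17 is a leaf — visit 17.
  At 5: no right child.
  Visit 5.
At 33: go right to 25.
  At 25: go left to 19.
    At 19: go left to 24.
      At 24: go left to 4.
        4 is a leaf — visit 4.
      At 24: no right child.
      Visit 24.
    At 19: go right to 35.
      At 35: go left to 38.
        At 38: go left to 16.
          16 is a leaf — visit 16.
        At 38: go right to 20.
          At 20: go left to 21.
            21 is a leaf — visit 21.
          At 20: no right child.
          Visit 20.
        Visit 38.
      At 35: no right child.
      Visit 35.
    Visit 19.
  At 25: go right to 1.
    At 1: no left child.
    At 1: go right to 3.
      3 is a leaf — visit 3.
    Visit 1.
  Visit 25.
Visit 33.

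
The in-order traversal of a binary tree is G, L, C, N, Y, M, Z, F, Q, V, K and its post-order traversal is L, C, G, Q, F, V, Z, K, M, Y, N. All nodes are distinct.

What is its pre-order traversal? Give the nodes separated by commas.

N, G, C, L, Y, M, K, Z, V, F, Q

The last element of post-order is the root; it splits in-order into left and right subtrees.
Root N: left subtree has 3 nodes {G, L, C}, right has 7 {Y, M, Z, F, Q, V, K}.
  Root G: left subtree has 0 nodes { }, right has 2 {L, C}.
    Root C: left subtree has 1 node {L}, right has 0 { }.
  Root Y: left subtree has 0 nodes { }, right has 6 {M, Z, F, Q, V, K}.
    Root M: left subtree has 0 nodes { }, right has 5 {Z, F, Q, V, K}.
      Root K: left subtree has 4 nodes {Z, F, Q, V}, right has 0 { }.
        Root Z: left subtree has 0 nodes { }, right has 3 {F, Q, V}.
          Root V: left subtree has 2 nodes {F, Q}, right has 0 { }.
            Root F: left subtree has 0 nodes { }, right has 1 {Q}.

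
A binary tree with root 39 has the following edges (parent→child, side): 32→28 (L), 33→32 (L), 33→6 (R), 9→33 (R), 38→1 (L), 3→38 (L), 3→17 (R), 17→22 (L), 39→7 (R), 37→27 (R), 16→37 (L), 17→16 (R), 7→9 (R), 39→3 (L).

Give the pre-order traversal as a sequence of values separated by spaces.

39 3 38 1 17 22 16 37 27 7 9 33 32 28 6

Pre-order visits the node, then its left subtree, then its right subtree.
Visit 39.
At 39: go left to 3.
  Visit 3.
  At 3: go left to 38.
    Visit 38.
    At 38: go left to 1.
      1 is a leaf — visit 1.
    At 38: no right child.
  At 3: go right to 17.
    Visit 17.
    At 17: go left to 22.
      22 is a leaf — visit 22.
    At 17: go right to 16.
      Visit 16.
      At 16: go left to 37.
        Visit 37.
        At 37: no left child.
        At 37: go right to 27.
          27 is a leaf — visit 27.
      At 16: no right child.
At 39: go right to 7.
  Visit 7.
  At 7: no left child.
  At 7: go right to 9.
    Visit 9.
    At 9: no left child.
    At 9: go right to 33.
      Visit 33.
      At 33: go left to 32.
        Visit 32.
        At 32: go left to 28.
          28 is a leaf — visit 28.
        At 32: no right child.
      At 33: go right to 6.
        6 is a leaf — visit 6.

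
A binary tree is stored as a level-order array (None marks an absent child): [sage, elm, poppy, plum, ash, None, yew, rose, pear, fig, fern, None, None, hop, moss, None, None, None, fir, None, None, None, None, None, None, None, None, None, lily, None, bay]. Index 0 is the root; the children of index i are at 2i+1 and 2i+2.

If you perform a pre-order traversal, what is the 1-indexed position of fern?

9

Pre-order visits the node, then its left subtree, then its right subtree.
Visit sage.
At sage: go left to elm.
  Visit elm.
  At elm: go left to plum.
    Visit plum.
    At plum: go left to rose.
      rose is a leaf — visit rose.
    At plum: go right to pear.
      Visit pear.
      At pear: no left child.
      At pear: go right to fir.
        fir is a leaf — visit fir.
  At elm: go right to ash.
    Visit ash.
    At ash: go left to fig.
      fig is a leaf — visit fig.
    At ash: go right to fern.
      fern is a leaf — visit fern.
At sage: go right to poppy.
  Visit poppy.
  At poppy: no left child.
  At poppy: go right to yew.
    Visit yew.
    At yew: go left to hop.
      Visit hop.
      At hop: no left child.
      At hop: go right to lily.
        lily is a leaf — visit lily.
    At yew: go right to moss.
      Visit moss.
      At moss: no left child.
      At moss: go right to bay.
        bay is a leaf — visit bay.
Full pre-order sequence: sage, elm, plum, rose, pear, fir, ash, fig, fern, poppy, yew, hop, lily, moss, bay.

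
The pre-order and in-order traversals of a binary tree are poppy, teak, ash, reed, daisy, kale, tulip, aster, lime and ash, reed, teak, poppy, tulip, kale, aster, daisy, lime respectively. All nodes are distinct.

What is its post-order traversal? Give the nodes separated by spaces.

reed ash teak tulip aster kale lime daisy poppy

The first element of pre-order is the root; it splits in-order into left and right subtrees.
Root poppy: left subtree has 3 nodes {ash, reed, teak}, right has 5 {tulip, kale, aster, daisy, lime}.
  Root teak: left subtree has 2 nodes {ash, reed}, right has 0 { }.
    Root ash: left subtree has 0 nodes { }, right has 1 {reed}.
  Root daisy: left subtree has 3 nodes {tulip, kale, aster}, right has 1 {lime}.
    Root kale: left subtree has 1 node {tulip}, right has 1 {aster}.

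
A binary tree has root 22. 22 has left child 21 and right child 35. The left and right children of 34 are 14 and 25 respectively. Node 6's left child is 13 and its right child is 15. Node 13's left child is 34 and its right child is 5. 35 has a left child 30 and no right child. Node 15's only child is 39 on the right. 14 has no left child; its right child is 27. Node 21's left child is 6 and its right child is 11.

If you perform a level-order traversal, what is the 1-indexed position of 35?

3

Level-order visits nodes level by level from the root, left to right within each level.
Level 0: 22
Level 1: 21, 35
Level 2: 6, 11, 30
Level 3: 13, 15
Level 4: 34, 5, 39
Level 5: 14, 25
Level 6: 27
Full level-order sequence: 22, 21, 35, 6, 11, 30, 13, 15, 34, 5, 39, 14, 25, 27.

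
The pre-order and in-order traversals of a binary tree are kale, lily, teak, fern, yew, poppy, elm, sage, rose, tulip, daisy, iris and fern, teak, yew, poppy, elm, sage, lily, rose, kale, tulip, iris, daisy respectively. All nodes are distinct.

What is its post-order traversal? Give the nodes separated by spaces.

The first element of pre-order is the root; it splits in-order into left and right subtrees.
Root kale: left subtree has 8 nodes {fern, teak, yew, poppy, elm, sage, lily, rose}, right has 3 {tulip, iris, daisy}.
  Root lily: left subtree has 6 nodes {fern, teak, yew, poppy, elm, sage}, right has 1 {rose}.
    Root teak: left subtree has 1 node {fern}, right has 4 {yew, poppy, elm, sage}.
      Root yew: left subtree has 0 nodes { }, right has 3 {poppy, elm, sage}.
        Root poppy: left subtree has 0 nodes { }, right has 2 {elm, sage}.
          Root elm: left subtree has 0 nodes { }, right has 1 {sage}.
  Root tulip: left subtree has 0 nodes { }, right has 2 {iris, daisy}.
    Root daisy: left subtree has 1 node {iris}, right has 0 { }.

fern sage elm poppy yew teak rose lily iris daisy tulip kale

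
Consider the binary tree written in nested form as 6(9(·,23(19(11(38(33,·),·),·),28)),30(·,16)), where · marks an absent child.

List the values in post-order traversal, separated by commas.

Post-order visits the left subtree, then the right subtree, then the node.
At 6: go left to 9.
  At 9: no left child.
  At 9: go right to 23.
    At 23: go left to 19.
      At 19: go left to 11.
        At 11: go left to 38.
          At 38: go left to 33.
            33 is a leaf — visit 33.
          At 38: no right child.
          Visit 38.
        At 11: no right child.
        Visit 11.
      At 19: no right child.
      Visit 19.
    At 23: go right to 28.
      28 is a leaf — visit 28.
    Visit 23.
  Visit 9.
At 6: go right to 30.
  At 30: no left child.
  At 30: go right to 16.
    16 is a leaf — visit 16.
  Visit 30.
Visit 6.

33, 38, 11, 19, 28, 23, 9, 16, 30, 6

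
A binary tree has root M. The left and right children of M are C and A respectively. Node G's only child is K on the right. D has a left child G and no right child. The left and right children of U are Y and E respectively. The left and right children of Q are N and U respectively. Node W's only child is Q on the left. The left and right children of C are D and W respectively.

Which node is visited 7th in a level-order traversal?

Level-order visits nodes level by level from the root, left to right within each level.
Level 0: M
Level 1: C, A
Level 2: D, W
Level 3: G, Q
Level 4: K, N, U
Level 5: Y, E
Full level-order sequence: M, C, A, D, W, G, Q, K, N, U, Y, E.

Q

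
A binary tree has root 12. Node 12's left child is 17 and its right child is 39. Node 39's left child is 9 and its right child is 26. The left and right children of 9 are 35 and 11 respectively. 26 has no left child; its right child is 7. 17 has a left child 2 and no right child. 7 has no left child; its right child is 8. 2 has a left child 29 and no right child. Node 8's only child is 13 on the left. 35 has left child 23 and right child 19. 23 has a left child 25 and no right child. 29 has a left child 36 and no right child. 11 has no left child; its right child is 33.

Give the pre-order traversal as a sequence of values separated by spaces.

Pre-order visits the node, then its left subtree, then its right subtree.
Visit 12.
At 12: go left to 17.
  Visit 17.
  At 17: go left to 2.
    Visit 2.
    At 2: go left to 29.
      Visit 29.
      At 29: go left to 36.
        36 is a leaf — visit 36.
      At 29: no right child.
    At 2: no right child.
  At 17: no right child.
At 12: go right to 39.
  Visit 39.
  At 39: go left to 9.
    Visit 9.
    At 9: go left to 35.
      Visit 35.
      At 35: go left to 23.
        Visit 23.
        At 23: go left to 25.
          25 is a leaf — visit 25.
        At 23: no right child.
      At 35: go right to 19.
        19 is a leaf — visit 19.
    At 9: go right to 11.
      Visit 11.
      At 11: no left child.
      At 11: go right to 33.
        33 is a leaf — visit 33.
  At 39: go right to 26.
    Visit 26.
    At 26: no left child.
    At 26: go right to 7.
      Visit 7.
      At 7: no left child.
      At 7: go right to 8.
        Visit 8.
        At 8: go left to 13.
          13 is a leaf — visit 13.
        At 8: no right child.

12 17 2 29 36 39 9 35 23 25 19 11 33 26 7 8 13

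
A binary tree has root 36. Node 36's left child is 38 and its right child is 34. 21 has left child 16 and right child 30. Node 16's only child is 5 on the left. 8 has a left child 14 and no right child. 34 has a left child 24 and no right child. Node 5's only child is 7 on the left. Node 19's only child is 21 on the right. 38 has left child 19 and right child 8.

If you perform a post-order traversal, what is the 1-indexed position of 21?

Post-order visits the left subtree, then the right subtree, then the node.
At 36: go left to 38.
  At 38: go left to 19.
    At 19: no left child.
    At 19: go right to 21.
      At 21: go left to 16.
        At 16: go left to 5.
          At 5: go left to 7.
            7 is a leaf — visit 7.
          At 5: no right child.
          Visit 5.
        At 16: no right child.
        Visit 16.
      At 21: go right to 30.
        30 is a leaf — visit 30.
      Visit 21.
    Visit 19.
  At 38: go right to 8.
    At 8: go left to 14.
      14 is a leaf — visit 14.
    At 8: no right child.
    Visit 8.
  Visit 38.
At 36: go right to 34.
  At 34: go left to 24.
    24 is a leaf — visit 24.
  At 34: no right child.
  Visit 34.
Visit 36.
Full post-order sequence: 7, 5, 16, 30, 21, 19, 14, 8, 38, 24, 34, 36.

5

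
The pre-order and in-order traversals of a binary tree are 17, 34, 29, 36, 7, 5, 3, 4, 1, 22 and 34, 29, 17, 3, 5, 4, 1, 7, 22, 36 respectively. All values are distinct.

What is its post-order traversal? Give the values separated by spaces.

The first element of pre-order is the root; it splits in-order into left and right subtrees.
Root 17: left subtree has 2 nodes {34, 29}, right has 7 {3, 5, 4, 1, 7, 22, 36}.
  Root 34: left subtree has 0 nodes { }, right has 1 {29}.
  Root 36: left subtree has 6 nodes {3, 5, 4, 1, 7, 22}, right has 0 { }.
    Root 7: left subtree has 4 nodes {3, 5, 4, 1}, right has 1 {22}.
      Root 5: left subtree has 1 node {3}, right has 2 {4, 1}.
        Root 4: left subtree has 0 nodes { }, right has 1 {1}.

29 34 3 1 4 5 22 7 36 17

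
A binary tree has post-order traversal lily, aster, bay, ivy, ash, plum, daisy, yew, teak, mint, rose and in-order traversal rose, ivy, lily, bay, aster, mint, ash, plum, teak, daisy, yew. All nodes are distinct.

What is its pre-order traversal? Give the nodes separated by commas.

The last element of post-order is the root; it splits in-order into left and right subtrees.
Root rose: left subtree has 0 nodes { }, right has 10 {ivy, lily, bay, aster, mint, ash, plum, teak, daisy, yew}.
  Root mint: left subtree has 4 nodes {ivy, lily, bay, aster}, right has 5 {ash, plum, teak, daisy, yew}.
    Root ivy: left subtree has 0 nodes { }, right has 3 {lily, bay, aster}.
      Root bay: left subtree has 1 node {lily}, right has 1 {aster}.
    Root teak: left subtree has 2 nodes {ash, plum}, right has 2 {daisy, yew}.
      Root plum: left subtree has 1 node {ash}, right has 0 { }.
      Root yew: left subtree has 1 node {daisy}, right has 0 { }.

rose, mint, ivy, bay, lily, aster, teak, plum, ash, yew, daisy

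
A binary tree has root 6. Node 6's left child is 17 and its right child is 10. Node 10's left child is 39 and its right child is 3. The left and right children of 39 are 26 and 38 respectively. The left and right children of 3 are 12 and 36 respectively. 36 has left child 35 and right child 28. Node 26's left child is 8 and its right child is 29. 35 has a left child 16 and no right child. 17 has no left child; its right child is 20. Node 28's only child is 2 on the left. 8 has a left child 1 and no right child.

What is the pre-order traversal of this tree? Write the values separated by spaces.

Pre-order visits the node, then its left subtree, then its right subtree.
Visit 6.
At 6: go left to 17.
  Visit 17.
  At 17: no left child.
  At 17: go right to 20.
    20 is a leaf — visit 20.
At 6: go right to 10.
  Visit 10.
  At 10: go left to 39.
    Visit 39.
    At 39: go left to 26.
      Visit 26.
      At 26: go left to 8.
        Visit 8.
        At 8: go left to 1.
          1 is a leaf — visit 1.
        At 8: no right child.
      At 26: go right to 29.
        29 is a leaf — visit 29.
    At 39: go right to 38.
      38 is a leaf — visit 38.
  At 10: go right to 3.
    Visit 3.
    At 3: go left to 12.
      12 is a leaf — visit 12.
    At 3: go right to 36.
      Visit 36.
      At 36: go left to 35.
        Visit 35.
        At 35: go left to 16.
          16 is a leaf — visit 16.
        At 35: no right child.
      At 36: go right to 28.
        Visit 28.
        At 28: go left to 2.
          2 is a leaf — visit 2.
        At 28: no right child.

6 17 20 10 39 26 8 1 29 38 3 12 36 35 16 28 2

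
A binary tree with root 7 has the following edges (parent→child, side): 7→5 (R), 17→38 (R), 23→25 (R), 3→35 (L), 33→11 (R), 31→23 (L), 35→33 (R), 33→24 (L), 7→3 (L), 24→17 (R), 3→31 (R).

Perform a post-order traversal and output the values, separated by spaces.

Post-order visits the left subtree, then the right subtree, then the node.
At 7: go left to 3.
  At 3: go left to 35.
    At 35: no left child.
    At 35: go right to 33.
      At 33: go left to 24.
        At 24: no left child.
        At 24: go right to 17.
          At 17: no left child.
          At 17: go right to 38.
            38 is a leaf — visit 38.
          Visit 17.
        Visit 24.
      At 33: go right to 11.
        11 is a leaf — visit 11.
      Visit 33.
    Visit 35.
  At 3: go right to 31.
    At 31: go left to 23.
      At 23: no left child.
      At 23: go right to 25.
        25 is a leaf — visit 25.
      Visit 23.
    At 31: no right child.
    Visit 31.
  Visit 3.
At 7: go right to 5.
  5 is a leaf — visit 5.
Visit 7.

38 17 24 11 33 35 25 23 31 3 5 7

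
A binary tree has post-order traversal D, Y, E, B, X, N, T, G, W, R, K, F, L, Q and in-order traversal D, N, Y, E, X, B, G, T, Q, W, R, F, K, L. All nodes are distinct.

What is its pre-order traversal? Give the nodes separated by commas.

The last element of post-order is the root; it splits in-order into left and right subtrees.
Root Q: left subtree has 8 nodes {D, N, Y, E, X, B, G, T}, right has 5 {W, R, F, K, L}.
  Root G: left subtree has 6 nodes {D, N, Y, E, X, B}, right has 1 {T}.
    Root N: left subtree has 1 node {D}, right has 4 {Y, E, X, B}.
      Root X: left subtree has 2 nodes {Y, E}, right has 1 {B}.
        Root E: left subtree has 1 node {Y}, right has 0 { }.
  Root L: left subtree has 4 nodes {W, R, F, K}, right has 0 { }.
    Root F: left subtree has 2 nodes {W, R}, right has 1 {K}.
      Root R: left subtree has 1 node {W}, right has 0 { }.

Q, G, N, D, X, E, Y, B, T, L, F, R, W, K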